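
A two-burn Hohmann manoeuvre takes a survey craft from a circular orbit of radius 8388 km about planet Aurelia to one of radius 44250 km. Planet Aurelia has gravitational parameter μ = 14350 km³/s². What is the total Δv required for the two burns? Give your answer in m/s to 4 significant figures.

Δv = 636.0 m/s

Semi-major axis of the transfer orbit: a_t = (8388 + 44250)/2 = 26319 km.
At r₁ the circular-orbit speed is v₁ = √(μ/r₁) = 1.308 km/s.
Transfer-orbit speed at r₁ (v² = μ(2/r − 1/a)): v_p = √[μ(2/r₁ − 1/a_t)] = 1.696 km/s.
First burn Δv₁ = |v_p − v₁| = 0.3880 km/s.
Circular speed at r₂: v₂ = √(μ/r₂) = 0.5695 km/s.
Transfer-orbit speed at r₂: v_a = √[μ(2/r₂ − 1/a_t)] = 0.3215 km/s.
Second burn Δv₂ = |v₂ − v_a| = 0.2480 km/s.
Total Δv = Δv₁ + Δv₂ = 0.6360 km/s.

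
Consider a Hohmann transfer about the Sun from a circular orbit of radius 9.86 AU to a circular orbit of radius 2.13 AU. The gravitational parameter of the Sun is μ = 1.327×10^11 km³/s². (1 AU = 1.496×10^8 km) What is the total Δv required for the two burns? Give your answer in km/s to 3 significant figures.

In km: r₁ = 9.86 × 1.496×10^8 = 1.475056×10^9 km; r₂ = 2.13 × 1.496×10^8 = 3.18648×10^8 km.
Semi-major axis of the transfer orbit: a_t = (1.475056×10^9 + 3.18648×10^8)/2 = 8.96852×10^8 km.
Circular speed at r₁: v₁ = √(μ/r₁) = √(1.327×10^11/1.475056×10^9) = 9.485 km/s.
Transfer-orbit speed at r₁ (v² = μ(2/r − 1/a)): v_a = √[μ(2/r₁ − 1/a_t)] = 5.654 km/s.
First burn Δv₁ = |v_a − v₁| = 3.831 km/s.
Circular speed at r₂: v₂ = √(μ/r₂) = 20.407 km/s.
Transfer-orbit speed at r₂: v_p = √[μ(2/r₂ − 1/a_t)] = 26.171 km/s.
Second burn Δv₂ = |v₂ − v_p| = 5.764 km/s.
Total Δv = Δv₁ + Δv₂ = 9.595 km/s.

Δv = 9.60 km/s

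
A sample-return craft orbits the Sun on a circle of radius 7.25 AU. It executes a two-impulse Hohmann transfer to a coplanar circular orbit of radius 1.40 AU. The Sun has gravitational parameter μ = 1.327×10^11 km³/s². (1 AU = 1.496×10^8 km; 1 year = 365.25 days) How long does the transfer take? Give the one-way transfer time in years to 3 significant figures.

In km: r₁ = 7.25 × 1.496×10^8 = 1.0846×10^9 km; r₂ = 1.40 × 1.496×10^8 = 2.0944×10^8 km.
Transfer-ellipse semi-major axis a_t = (r₁ + r₂)/2 = (1.0846×10^9 + 2.0944×10^8)/2 = 6.4702×10^8 km.
Half the transfer-orbit period gives t = π√(a_t³/μ) = 1.419×10^8 s.
Converting: 1.419×10^8 s ÷ 3.15576×10^7 s/year (365.25 × 86400) = 4.50 years.

t = 4.50 years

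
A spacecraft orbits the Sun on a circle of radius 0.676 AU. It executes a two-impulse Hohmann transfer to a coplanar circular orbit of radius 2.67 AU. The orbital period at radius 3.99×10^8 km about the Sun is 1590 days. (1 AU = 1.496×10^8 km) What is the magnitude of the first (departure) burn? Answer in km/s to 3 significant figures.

From Kepler's third law T² = 4π²r³/μ at r = 3.99×10^8 km, T = 1590 days = 1590 × 86400 s = 1.37376×10^8 s: μ = 4π²r³/T² = 1.32879×10^11 km³/s².
In km: r₁ = 0.676 × 1.496×10^8 = 1.011296×10^8 km; r₂ = 2.67 × 1.496×10^8 = 3.99432×10^8 km.
Semi-major axis of the transfer orbit: a_t = (1.011296×10^8 + 3.99432×10^8)/2 = 2.502808×10^8 km.
On the circular orbit at r = 1.011296×10^8 km, v_c = √(μ/r) = 36.2484 km/s.
Transfer-orbit speed at the same r (vis-viva, a = a_t): v_t = √[μ(2/r − 1/a_t)] = 45.7928 km/s.
Δv₁ = |v_t − v_c| = |45.7928 − 36.2484| = 9.544 km/s.

Δv₁ = 9.54 km/s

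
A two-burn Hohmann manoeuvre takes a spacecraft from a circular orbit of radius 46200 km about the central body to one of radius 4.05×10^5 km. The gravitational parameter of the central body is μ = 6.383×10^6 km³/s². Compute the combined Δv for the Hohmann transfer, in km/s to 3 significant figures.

Δv = 6.17 km/s

Semi-major axis of the transfer orbit: a_t = (46200 + 4.050×10^5)/2 = 2.256×10^5 km.
Circular speed at r₁: v₁ = √(μ/r₁) = √(6.383×10^6/46200) = 11.754 km/s.
Transfer-orbit speed at r₁ (vis-viva): v_p = √[μ(2/r₁ − 1/a_t)] = 15.749 km/s.
First burn Δv₁ = |v_p − v₁| = 3.995 km/s.
At r₂, v₂ = √(μ/r₂) = 3.970 km/s.
Transfer-orbit speed at r₂: v_a = √[μ(2/r₂ − 1/a_t)] = 1.797 km/s.
Second burn Δv₂ = |v₂ − v_a| = 2.173 km/s.
Δv = Δv₁ + Δv₂ = 3.995 + 2.173 = 6.168 km/s.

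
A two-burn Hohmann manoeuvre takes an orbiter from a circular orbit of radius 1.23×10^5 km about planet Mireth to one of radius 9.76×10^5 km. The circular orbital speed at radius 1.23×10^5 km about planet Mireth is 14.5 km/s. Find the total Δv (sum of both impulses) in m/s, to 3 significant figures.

Δv = 7540 m/s

From the circular-orbit relation v² = μ/r at r = 1.23×10^5 km: μ = v²r = (14.5)² × 1.23×10^5 = 2.58608×10^7 km³/s².
The Hohmann ellipse has a_t = (r₁ + r₂)/2 = 5.495×10^5 km.
Circular speed at r₁: v₁ = √(μ/r₁) = √(2.58608×10^7/1.230×10^5) = 14.500 km/s.
On the transfer ellipse at r₁, vis-viva equation gives v_p = √[μ(2/r₁ − 1/a_t)] = 19.325 km/s.
First burn Δv₁ = |v_p − v₁| = 4.825 km/s.
Circular speed at r₂: v₂ = √(μ/r₂) = 5.147 km/s.
Transfer-orbit speed at r₂: v_a = √[μ(2/r₂ − 1/a_t)] = 2.435 km/s.
Second burn Δv₂ = |v₂ − v_a| = 2.712 km/s.
Δv = Δv₁ + Δv₂ = 4.825 + 2.712 = 7.537 km/s.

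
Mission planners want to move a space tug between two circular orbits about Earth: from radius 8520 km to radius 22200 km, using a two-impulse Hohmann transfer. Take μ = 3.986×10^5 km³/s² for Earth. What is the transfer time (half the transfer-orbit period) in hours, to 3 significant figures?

The Hohmann ellipse has a_t = (r₁ + r₂)/2 = 15360 km.
By Kepler's third law the transfer-orbit period is T = 2π√(a_t³/μ), so t = T/2 = 9473 s.
Converting: 9473 s ÷ 3600 s/hour = 2.63 hours.

t = 2.63 hours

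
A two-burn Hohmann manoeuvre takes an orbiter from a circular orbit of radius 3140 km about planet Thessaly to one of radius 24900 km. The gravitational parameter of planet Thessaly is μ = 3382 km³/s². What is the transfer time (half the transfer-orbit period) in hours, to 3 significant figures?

Transfer-ellipse semi-major axis a_t = (r₁ + r₂)/2 = (3140 + 24900)/2 = 14020 km.
Half the transfer-orbit period gives t = π√(a_t³/μ) = 89680 s.
Converting: 89680 s ÷ 3600 s/hour = 24.9 hours.

t = 24.9 hours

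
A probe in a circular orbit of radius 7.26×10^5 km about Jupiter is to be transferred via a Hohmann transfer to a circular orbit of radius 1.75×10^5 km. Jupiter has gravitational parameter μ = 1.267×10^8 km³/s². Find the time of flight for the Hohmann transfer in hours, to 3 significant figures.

t = 23.4 hours

Semi-major axis of the transfer orbit: a_t = (7.260×10^5 + 1.750×10^5)/2 = 4.505×10^5 km.
Transfer time t = π√(a_t³/μ) = π√((4.505×10^5)³ / 1.267×10^8) = 84390 s.
Converting: 84390 s ÷ 3600 s/hour = 23.4 hours.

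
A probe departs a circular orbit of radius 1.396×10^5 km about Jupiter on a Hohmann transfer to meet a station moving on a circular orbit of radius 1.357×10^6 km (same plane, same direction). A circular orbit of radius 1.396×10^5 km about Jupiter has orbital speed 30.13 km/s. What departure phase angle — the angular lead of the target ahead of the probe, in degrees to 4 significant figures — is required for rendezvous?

φ = 106.3°

From the circular-orbit relation v² = μ/r at r = 1.396×10^5 km: μ = v²r = (30.13)² × 1.396×10^5 = 1.26731×10^8 km³/s².
Semi-major axis of the transfer orbit: a_t = (1.396×10^5 + 1.357×10^6)/2 = 7.483×10^5 km.
Transfer time t = π√(a_t³/μ) = 1.80643×10^5 s.
Target angular speed ω₂ = √(μ/r₂³) = 7.12151×10^-6 rad/s.
Angle swept by the target during transfer: ω₂·t = 1.2865 rad = 73.71°.
The probe traverses 180° on the transfer ellipse, so the target must lead by 180° − 73.71° = 106.3°.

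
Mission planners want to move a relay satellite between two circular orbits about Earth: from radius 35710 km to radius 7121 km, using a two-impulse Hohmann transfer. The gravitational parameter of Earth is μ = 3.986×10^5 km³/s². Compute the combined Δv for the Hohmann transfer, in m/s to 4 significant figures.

Δv = 3594 m/s

Transfer-ellipse semi-major axis a_t = (r₁ + r₂)/2 = (35710 + 7121)/2 = 21415.5 km.
At r₁ the circular-orbit speed is v₁ = √(μ/r₁) = 3.34098 km/s.
On the transfer ellipse at r₁, vis-viva gives v_a = √[μ(2/r₁ − 1/a_t)] = 1.92655 km/s.
First burn Δv₁ = |v_a − v₁| = 1.4144 km/s.
Circular speed at r₂: v₂ = √(μ/r₂) = 7.4817 km/s.
Transfer-orbit speed at r₂: v_p = √[μ(2/r₂ − 1/a_t)] = 9.6612 km/s.
Second burn Δv₂ = |v₂ − v_p| = 2.1795 km/s.
Total Δv = Δv₁ + Δv₂ = 3.594 km/s.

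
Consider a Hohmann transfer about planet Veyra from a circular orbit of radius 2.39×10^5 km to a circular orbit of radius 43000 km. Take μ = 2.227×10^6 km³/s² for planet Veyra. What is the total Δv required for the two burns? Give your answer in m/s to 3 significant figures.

Δv = 3540 m/s

Semi-major axis of the transfer orbit: a_t = (2.390×10^5 + 43000)/2 = 1.410×10^5 km.
At r₁ the circular-orbit speed is v₁ = √(μ/r₁) = 3.053 km/s.
Transfer-orbit speed at r₁ (v² = μ(2/r − 1/a)): v_a = √[μ(2/r₁ − 1/a_t)] = 1.686 km/s.
First burn Δv₁ = |v_a − v₁| = 1.367 km/s.
At r₂, v₂ = √(μ/r₂) = 7.1966 km/s.
Transfer-orbit speed at r₂: v_p = √[μ(2/r₂ − 1/a_t)] = 9.3695 km/s.
Second burn Δv₂ = |v₂ − v_p| = 2.173 km/s.
Total Δv = Δv₁ + Δv₂ = 3.540 km/s.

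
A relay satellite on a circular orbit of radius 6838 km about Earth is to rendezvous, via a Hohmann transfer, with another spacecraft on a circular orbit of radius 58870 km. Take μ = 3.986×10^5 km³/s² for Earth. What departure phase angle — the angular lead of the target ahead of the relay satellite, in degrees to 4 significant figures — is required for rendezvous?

Transfer-ellipse semi-major axis a_t = (r₁ + r₂)/2 = (6838 + 58870)/2 = 32854 km.
The half-period of the transfer ellipse is t = π√(a_t³/μ) = 29632 s.
Target angular speed ω₂ = √(μ/r₂³) = 4.4201×10^-5 rad/s.
Angle swept by the target during transfer: ω₂·t = 1.30976 rad = 75.04°.
Arrival is 180° from departure on the ellipse, so φ = 180° − 75.04° = 105.0°.

φ = 105.0°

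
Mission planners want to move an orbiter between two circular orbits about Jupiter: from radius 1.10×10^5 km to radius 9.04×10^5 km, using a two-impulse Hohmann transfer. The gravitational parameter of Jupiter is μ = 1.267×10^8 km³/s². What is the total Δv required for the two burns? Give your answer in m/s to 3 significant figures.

The Hohmann ellipse has a_t = (r₁ + r₂)/2 = 5.070×10^5 km.
Circular speed at r₁: v₁ = √(μ/r₁) = √(1.267×10^8/1.100×10^5) = 33.94 km/s.
On the transfer ellipse at r₁, vis-viva equation gives v_p = √[μ(2/r₁ − 1/a_t)] = 45.32 km/s.
First burn Δv₁ = |v_p − v₁| = 11.38 km/s.
At r₂, v₂ = √(μ/r₂) = 11.8387 km/s.
Transfer-orbit speed at r₂: v_a = √[μ(2/r₂ − 1/a_t)] = 5.51438 km/s.
Second burn Δv₂ = |v₂ − v_a| = 6.324 km/s.
Total Δv = Δv₁ + Δv₂ = 17.70 km/s.

Δv = 17700 m/s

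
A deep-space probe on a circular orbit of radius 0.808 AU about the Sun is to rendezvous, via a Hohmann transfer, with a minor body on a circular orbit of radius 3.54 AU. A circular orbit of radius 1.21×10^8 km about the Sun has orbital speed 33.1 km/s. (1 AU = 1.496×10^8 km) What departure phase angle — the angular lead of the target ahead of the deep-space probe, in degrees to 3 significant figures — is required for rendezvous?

From the circular-orbit relation v² = μ/r at r = 1.21×10^8 km: μ = v²r = (33.1)² × 1.21×10^8 = 1.32569×10^11 km³/s².
In km: r₁ = 0.808 × 1.496×10^8 = 1.208768×10^8 km; r₂ = 3.54 × 1.496×10^8 = 5.29584×10^8 km.
The Hohmann ellipse has a_t = (r₁ + r₂)/2 = 3.252304×10^8 km.
The half-period of the transfer ellipse is t = π√(a_t³/μ) = 5.061×10^7 s.
The target's mean motion on its circular orbit is ω₂ = √(μ/r₂³) = 2.988×10^-8 rad/s.
Angle swept by the target during transfer: ω₂·t = 1.512 rad = 86.63°.
The deep-space probe traverses 180° on the transfer ellipse, so the target must lead by 180° − 86.63° = 93.4°.

φ = 93.4°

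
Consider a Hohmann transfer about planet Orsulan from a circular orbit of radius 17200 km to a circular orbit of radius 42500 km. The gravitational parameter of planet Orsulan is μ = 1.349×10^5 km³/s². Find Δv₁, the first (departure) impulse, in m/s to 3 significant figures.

The Hohmann ellipse has a_t = (r₁ + r₂)/2 = 29850 km.
Circular speed at r = 17200 km: v_c = √(μ/r) = 2.80054 km/s.
Vis-viva on the transfer ellipse at r = 17200 km gives v_t = √[μ(2/r − 1/a_t)] = 3.34167 km/s.
Δv₁ = |v_t − v_c| = |3.34167 − 2.80054| = 0.5411 km/s.

Δv₁ = 541 m/s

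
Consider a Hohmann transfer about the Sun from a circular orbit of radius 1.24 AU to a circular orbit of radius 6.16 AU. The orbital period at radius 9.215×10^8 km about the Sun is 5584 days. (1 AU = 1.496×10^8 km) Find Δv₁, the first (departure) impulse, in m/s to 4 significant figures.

From Kepler's third law T² = 4π²r³/μ at r = 9.215×10^8 km, T = 5584 days = 5584 × 86400 s = 4.824576×10^8 s: μ = 4π²r³/T² = 1.32717×10^11 km³/s².
In km: r₁ = 1.24 × 1.496×10^8 = 1.85504×10^8 km; r₂ = 6.16 × 1.496×10^8 = 9.21536×10^8 km.
Semi-major axis of the transfer orbit: a_t = (1.85504×10^8 + 9.21536×10^8)/2 = 5.5352×10^8 km.
Circular speed at r = 1.85504×10^8 km: v_c = √(μ/r) = 26.748 km/s.
Transfer-orbit speed at the same r (vis-viva, a = a_t): v_t = √[μ(2/r − 1/a_t)] = 34.513 km/s.
Δv₁ = |v_t − v_c| = |34.513 − 26.748| = 7.765 km/s.

Δv₁ = 7765 m/s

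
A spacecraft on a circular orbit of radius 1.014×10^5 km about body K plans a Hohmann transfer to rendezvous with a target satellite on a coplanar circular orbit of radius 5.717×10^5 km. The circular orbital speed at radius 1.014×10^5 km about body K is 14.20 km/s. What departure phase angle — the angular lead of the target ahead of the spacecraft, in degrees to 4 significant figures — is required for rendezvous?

From the circular-orbit relation v² = μ/r at r = 1.014×10^5 km: μ = v²r = (14.20)² × 1.014×10^5 = 2.04463×10^7 km³/s².
The Hohmann ellipse has a_t = (r₁ + r₂)/2 = 3.3655×10^5 km.
The half-period of the transfer ellipse is t = π√(a_t³/μ) = 1.3565×10^5 s.
The target's mean motion on its circular orbit is ω₂ = √(μ/r₂³) = 1.0461×10^-5 rad/s.
Angle swept by the target during transfer: ω₂·t = 1.419 rad = 81.30°.
Arrival is 180° from departure on the ellipse, so φ = 180° − 81.30° = 98.70°.

φ = 98.70°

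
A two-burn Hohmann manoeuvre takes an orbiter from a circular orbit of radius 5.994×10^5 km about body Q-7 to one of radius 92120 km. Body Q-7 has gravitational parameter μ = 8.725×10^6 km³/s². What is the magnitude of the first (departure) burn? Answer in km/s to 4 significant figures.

The Hohmann ellipse has a_t = (r₁ + r₂)/2 = 3.4576×10^5 km.
On the circular orbit at r = 5.994×10^5 km, v_c = √(μ/r) = 3.815 km/s.
Transfer-orbit speed at the same r (vis-viva, a = a_t): v_t = √[μ(2/r − 1/a_t)] = 1.969 km/s.
Δv₁ = |v_t − v_c| = |1.969 − 3.815| = 1.846 km/s.

Δv₁ = 1.846 km/s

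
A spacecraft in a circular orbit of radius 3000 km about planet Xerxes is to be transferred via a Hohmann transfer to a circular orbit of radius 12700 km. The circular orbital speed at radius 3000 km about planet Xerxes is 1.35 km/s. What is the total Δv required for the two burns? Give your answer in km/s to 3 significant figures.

From the circular-orbit relation v² = μ/r at r = 3000 km: μ = v²r = (1.35)² × 3000 = 5467.50 km³/s².
The Hohmann ellipse has a_t = (r₁ + r₂)/2 = 7850 km.
Circular speed at r₁: v₁ = √(μ/r₁) = √(5467.50/3000) = 1.3500 km/s.
On the transfer ellipse at r₁, vis-viva gives v_p = √[μ(2/r₁ − 1/a_t)] = 1.7171 km/s.
First burn Δv₁ = |v_p − v₁| = 0.3671 km/s.
Circular speed at r₂: v₂ = √(μ/r₂) = 0.6561 km/s.
Transfer-orbit speed at r₂: v_a = √[μ(2/r₂ − 1/a_t)] = 0.4056 km/s.
Second burn Δv₂ = |v₂ − v_a| = 0.2505 km/s.
Δv = Δv₁ + Δv₂ = 0.3671 + 0.2505 = 0.6176 km/s.

Δv = 0.618 km/s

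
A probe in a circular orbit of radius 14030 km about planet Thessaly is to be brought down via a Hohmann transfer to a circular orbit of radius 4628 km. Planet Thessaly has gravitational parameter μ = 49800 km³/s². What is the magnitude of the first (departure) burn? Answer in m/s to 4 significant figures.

The Hohmann ellipse has a_t = (r₁ + r₂)/2 = 9329 km.
On the circular orbit at r = 14030 km, v_c = √(μ/r) = 1.884 km/s.
Vis-viva on the transfer ellipse at r = 14030 km gives v_t = √[μ(2/r − 1/a_t)] = 1.327 km/s.
Δv₁ = |v_t − v_c| = |1.327 − 1.884| = 0.5570 km/s.

Δv₁ = 557.0 m/s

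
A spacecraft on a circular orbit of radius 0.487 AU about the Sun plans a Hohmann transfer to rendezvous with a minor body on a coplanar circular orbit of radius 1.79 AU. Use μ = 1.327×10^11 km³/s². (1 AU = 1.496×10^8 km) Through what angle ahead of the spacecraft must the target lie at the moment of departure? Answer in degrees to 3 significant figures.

φ = 88.7°

In km: r₁ = 0.487 × 1.496×10^8 = 7.28552×10^7 km; r₂ = 1.79 × 1.496×10^8 = 2.67784×10^8 km.
Semi-major axis of the transfer orbit: a_t = (7.28552×10^7 + 2.67784×10^8)/2 = 1.703196×10^8 km.
The half-period of the transfer ellipse is t = π√(a_t³/μ) = 1.916953×10^7 s.
Target angular speed ω₂ = √(μ/r₂³) = 8.313014×10^-8 rad/s.
Angle swept by the target during transfer: ω₂·t = 1.59357 rad = 91.30°.
Arrival is 180° from departure on the ellipse, so φ = 180° − 91.30° = 88.7°.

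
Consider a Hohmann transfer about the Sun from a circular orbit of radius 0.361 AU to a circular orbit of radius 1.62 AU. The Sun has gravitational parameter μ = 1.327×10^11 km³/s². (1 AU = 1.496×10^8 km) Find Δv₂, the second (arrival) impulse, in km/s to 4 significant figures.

In km: r₁ = 0.361 × 1.496×10^8 = 5.40056×10^7 km; r₂ = 1.62 × 1.496×10^8 = 2.42352×10^8 km.
Semi-major axis of the transfer orbit: a_t = (5.40056×10^7 + 2.42352×10^8)/2 = 1.481788×10^8 km.
Circular speed at r = 2.42352×10^8 km: v_c = √(μ/r) = 23.400 km/s.
Transfer-orbit speed at the same r (vis-viva, a = a_t): v_t = √[μ(2/r − 1/a_t)] = 14.127 km/s.
Δv₂ = |v_t − v_c| = |14.127 − 23.400| = 9.273 km/s.

Δv₂ = 9.273 km/s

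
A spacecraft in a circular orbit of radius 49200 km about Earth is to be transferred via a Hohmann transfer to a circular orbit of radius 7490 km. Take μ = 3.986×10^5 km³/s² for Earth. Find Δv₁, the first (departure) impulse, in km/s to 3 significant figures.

Semi-major axis of the transfer orbit: a_t = (49200 + 7490)/2 = 28345 km.
Circular speed at r = 49200 km: v_c = √(μ/r) = 2.846 km/s.
Vis-viva on the transfer ellipse at r = 49200 km gives v_t = √[μ(2/r − 1/a_t)] = 1.463 km/s.
Δv₁ = |v_t − v_c| = |1.463 − 2.846| = 1.383 km/s.

Δv₁ = 1.38 km/s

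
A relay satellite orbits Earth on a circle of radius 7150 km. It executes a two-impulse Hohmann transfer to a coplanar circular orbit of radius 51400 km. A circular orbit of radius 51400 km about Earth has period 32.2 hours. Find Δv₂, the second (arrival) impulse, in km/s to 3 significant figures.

Δv₂ = 1.41 km/s

From Kepler's third law T² = 4π²r³/μ at r = 51400 km, T = 32.2 hours = 32.2 × 3600 s = 1.1592×10^5 s: μ = 4π²r³/T² = 3.98963×10^5 km³/s².
The Hohmann ellipse has a_t = (r₁ + r₂)/2 = 29275 km.
Circular speed at r = 51400 km: v_c = √(μ/r) = 2.786 km/s.
Vis-viva on the transfer ellipse at r = 51400 km gives v_t = √[μ(2/r − 1/a_t)] = 1.377 km/s.
Δv₂ = |v_t − v_c| = |1.377 − 2.786| = 1.409 km/s.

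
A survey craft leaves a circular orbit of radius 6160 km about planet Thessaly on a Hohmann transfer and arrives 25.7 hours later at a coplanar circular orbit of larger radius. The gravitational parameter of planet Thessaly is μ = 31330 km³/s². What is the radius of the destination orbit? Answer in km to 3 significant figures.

Transfer time t = 25.7 hours = 92520 s, and t = π√(a_t³/μ).
So a_t = (μ t²/π²)^(1/3) = (31330 × (92520)² / π²)^(1/3) = 30064 km.
Since a_t = (r₁ + r₂)/2, r₂ = 2a_t − r₁ = 2×30064 − 6160 = 53968 km.

r₂ = 54000 km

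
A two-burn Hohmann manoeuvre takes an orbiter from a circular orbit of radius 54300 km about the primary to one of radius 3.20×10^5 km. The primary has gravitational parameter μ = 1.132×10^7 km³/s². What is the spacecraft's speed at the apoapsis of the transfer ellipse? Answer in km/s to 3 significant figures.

Transfer-ellipse semi-major axis a_t = (r₁ + r₂)/2 = (54300 + 3.200×10^5)/2 = 1.8715×10^5 km.
At apoapsis, r = 3.200×10^5 km.
Applying v² = μ(2/r − 1/a_t): v = 3.204 km/s.

v = 3.20 km/s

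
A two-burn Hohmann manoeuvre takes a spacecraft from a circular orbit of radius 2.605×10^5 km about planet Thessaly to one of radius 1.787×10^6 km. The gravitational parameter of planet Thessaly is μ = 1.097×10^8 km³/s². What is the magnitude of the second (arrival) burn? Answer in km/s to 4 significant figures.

Semi-major axis of the transfer orbit: a_t = (2.605×10^5 + 1.787×10^6)/2 = 1.02375×10^6 km.
Circular speed at r = 1.787×10^6 km: v_c = √(μ/r) = 7.835 km/s.
Vis-viva on the transfer ellipse at r = 1.787×10^6 km gives v_t = √[μ(2/r − 1/a_t)] = 3.952 km/s.
Δv₂ = |v_t − v_c| = |3.952 − 7.835| = 3.883 km/s.

Δv₂ = 3.883 km/s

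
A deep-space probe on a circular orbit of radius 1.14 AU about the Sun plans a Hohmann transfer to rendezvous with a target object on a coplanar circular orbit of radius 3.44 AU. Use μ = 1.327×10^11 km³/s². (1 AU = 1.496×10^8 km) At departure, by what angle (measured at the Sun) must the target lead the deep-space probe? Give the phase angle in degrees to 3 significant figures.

φ = 82.2°

In km: r₁ = 1.14 × 1.496×10^8 = 1.70544×10^8 km; r₂ = 3.44 × 1.496×10^8 = 5.14624×10^8 km.
Transfer-ellipse semi-major axis a_t = (r₁ + r₂)/2 = (1.70544×10^8 + 5.14624×10^8)/2 = 3.42584×10^8 km.
Transfer time t = π√(a_t³/μ) = 5.4685×10^7 s.
The target's mean motion on its circular orbit is ω₂ = √(μ/r₂³) = 3.1203×10^-8 rad/s.
Angle swept by the target during transfer: ω₂·t = 1.70634 rad = 97.77°.
Arrival is 180° from departure on the ellipse, so φ = 180° − 97.77° = 82.2°.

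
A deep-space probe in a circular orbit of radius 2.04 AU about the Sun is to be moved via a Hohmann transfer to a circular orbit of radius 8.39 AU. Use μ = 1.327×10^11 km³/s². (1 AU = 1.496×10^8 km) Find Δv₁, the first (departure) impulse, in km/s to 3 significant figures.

Δv₁ = 5.60 km/s

In km: r₁ = 2.04 × 1.496×10^8 = 3.05184×10^8 km; r₂ = 8.39 × 1.496×10^8 = 1.255144×10^9 km.
The Hohmann ellipse has a_t = (r₁ + r₂)/2 = 7.80164×10^8 km.
Circular speed at r = 3.05184×10^8 km: v_c = √(μ/r) = 20.852 km/s.
Vis-viva on the transfer ellipse at r = 3.05184×10^8 km gives v_t = √[μ(2/r − 1/a_t)] = 26.449 km/s.
Δv₁ = |v_t − v_c| = |26.449 − 20.852| = 5.597 km/s.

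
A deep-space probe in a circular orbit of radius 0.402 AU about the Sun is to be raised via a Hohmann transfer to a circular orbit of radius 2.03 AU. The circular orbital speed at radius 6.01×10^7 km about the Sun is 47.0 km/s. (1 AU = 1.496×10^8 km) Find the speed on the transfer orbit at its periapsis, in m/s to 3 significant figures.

From the circular-orbit relation v² = μ/r at r = 6.01×10^7 km: μ = v²r = (47.0)² × 6.01×10^7 = 1.32761×10^11 km³/s².
In km: r₁ = 0.402 × 1.496×10^8 = 6.01392×10^7 km; r₂ = 2.03 × 1.496×10^8 = 3.03688×10^8 km.
The Hohmann ellipse has a_t = (r₁ + r₂)/2 = 1.819136×10^8 km.
The periapsis of the transfer ellipse is at r = 6.01392×10^7 km.
Vis-viva: v = √[μ(2/r − 1/a_t)] = √[1.32761×10^11 × (2/6.01392×10^7 − 1/1.819136×10^8)] = 60.71 km/s.

v = 60700 m/s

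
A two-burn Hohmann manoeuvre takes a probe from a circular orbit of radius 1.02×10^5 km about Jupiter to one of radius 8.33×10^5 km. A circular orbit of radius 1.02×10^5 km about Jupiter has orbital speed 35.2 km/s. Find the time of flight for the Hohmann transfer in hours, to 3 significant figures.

From the circular-orbit relation v² = μ/r at r = 1.02×10^5 km: μ = v²r = (35.2)² × 1.02×10^5 = 1.26382×10^8 km³/s².
Semi-major axis of the transfer orbit: a_t = (1.020×10^5 + 8.330×10^5)/2 = 4.675×10^5 km.
Transfer time t = π√(a_t³/μ) = π√((4.675×10^5)³ / 1.26382×10^8) = 89330 s.
Converting: 89330 s ÷ 3600 s/hour = 24.8 hours.

t = 24.8 hours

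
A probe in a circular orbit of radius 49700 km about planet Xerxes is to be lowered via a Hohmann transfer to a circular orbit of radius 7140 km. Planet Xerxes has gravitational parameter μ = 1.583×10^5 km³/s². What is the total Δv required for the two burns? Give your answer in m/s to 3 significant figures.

Δv = 2410 m/s

The Hohmann ellipse has a_t = (r₁ + r₂)/2 = 28420 km.
Circular speed at r₁: v₁ = √(μ/r₁) = √(1.583×10^5/49700) = 1.784688 km/s.
Transfer-orbit speed at r₁ (v² = μ(2/r − 1/a)): v_a = √[μ(2/r₁ − 1/a_t)] = 0.8945391 km/s.
First burn Δv₁ = |v_a − v₁| = 0.8901 km/s.
Circular speed at r₂: v₂ = √(μ/r₂) = 4.709 km/s.
Transfer-orbit speed at r₂: v_p = √[μ(2/r₂ − 1/a_t)] = 6.227 km/s.
Second burn Δv₂ = |v₂ − v_p| = 1.518 km/s.
Δv = Δv₁ + Δv₂ = 0.8901 + 1.518 = 2.408 km/s.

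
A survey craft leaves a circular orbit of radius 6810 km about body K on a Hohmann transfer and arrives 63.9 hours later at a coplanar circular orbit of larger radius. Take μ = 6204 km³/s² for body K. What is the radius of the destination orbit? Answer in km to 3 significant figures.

Transfer time t = 63.9 hours = 2.3004×10^5 s, and t = π√(a_t³/μ).
So a_t = (μ t²/π²)^(1/3) = (6204 × (2.3004×10^5)² / π²)^(1/3) = 32161 km.
Since a_t = (r₁ + r₂)/2, r₂ = 2a_t − r₁ = 2×32161 − 6810 = 57512 km.

r₂ = 57500 km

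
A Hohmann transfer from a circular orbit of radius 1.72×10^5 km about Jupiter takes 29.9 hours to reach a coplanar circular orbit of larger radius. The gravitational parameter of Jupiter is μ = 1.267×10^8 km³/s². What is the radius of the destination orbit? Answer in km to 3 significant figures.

r₂ = 8.88×10^5 km

Transfer time t = 29.9 hours = 1.0764×10^5 s, and t = π√(a_t³/μ).
So a_t = (μ t²/π²)^(1/3) = (1.267×10^8 × (1.0764×10^5)² / π²)^(1/3) = 5.2984×10^5 km.
Since a_t = (r₁ + r₂)/2, r₂ = 2a_t − r₁ = 2×5.2984×10^5 − 1.720×10^5 = 8.8768×10^5 km.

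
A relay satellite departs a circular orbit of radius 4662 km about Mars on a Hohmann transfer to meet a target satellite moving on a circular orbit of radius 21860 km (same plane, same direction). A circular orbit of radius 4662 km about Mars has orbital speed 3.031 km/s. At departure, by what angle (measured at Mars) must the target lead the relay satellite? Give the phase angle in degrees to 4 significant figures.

φ = 94.95°

From the circular-orbit relation v² = μ/r at r = 4662 km: μ = v²r = (3.031)² × 4662 = 42829.6 km³/s².
The Hohmann ellipse has a_t = (r₁ + r₂)/2 = 13261 km.
Transfer time t = π√(a_t³/μ) = 23182 s.
Target angular speed ω₂ = √(μ/r₂³) = 6.4032×10^-5 rad/s.
Angle swept by the target during transfer: ω₂·t = 1.4844 rad = 85.05°.
The relay satellite traverses 180° on the transfer ellipse, so the target must lead by 180° − 85.05° = 94.95°.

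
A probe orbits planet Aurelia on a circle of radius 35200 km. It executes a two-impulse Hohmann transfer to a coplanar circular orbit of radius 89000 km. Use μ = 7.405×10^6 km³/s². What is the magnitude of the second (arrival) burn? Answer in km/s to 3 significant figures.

Δv₂ = 2.25 km/s

Transfer-ellipse semi-major axis a_t = (r₁ + r₂)/2 = (35200 + 89000)/2 = 62100 km.
On the circular orbit at r = 89000 km, v_c = √(μ/r) = 9.1215 km/s.
Vis-viva on the transfer ellipse at r = 89000 km gives v_t = √[μ(2/r − 1/a_t)] = 6.8674 km/s.
Δv₂ = |v_t − v_c| = |6.8674 − 9.1215| = 2.254 km/s.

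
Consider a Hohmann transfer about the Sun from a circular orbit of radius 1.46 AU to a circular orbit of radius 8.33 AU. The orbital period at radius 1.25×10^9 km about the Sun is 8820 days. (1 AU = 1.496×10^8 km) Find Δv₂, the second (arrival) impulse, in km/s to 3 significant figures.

Δv₂ = 4.68 km/s

From Kepler's third law T² = 4π²r³/μ at r = 1.25×10^9 km, T = 8820 days = 8820 × 86400 s = 7.62048×10^8 s: μ = 4π²r³/T² = 1.32778×10^11 km³/s².
In km: r₁ = 1.46 × 1.496×10^8 = 2.18416×10^8 km; r₂ = 8.33 × 1.496×10^8 = 1.246168×10^9 km.
The Hohmann ellipse has a_t = (r₁ + r₂)/2 = 7.32292×10^8 km.
Circular speed at r = 1.246168×10^9 km: v_c = √(μ/r) = 10.322 km/s.
Transfer-orbit speed at the same r (vis-viva, a = a_t): v_t = √[μ(2/r − 1/a_t)] = 5.6373 km/s.
Δv₂ = |v_t − v_c| = |5.6373 − 10.322| = 4.685 km/s.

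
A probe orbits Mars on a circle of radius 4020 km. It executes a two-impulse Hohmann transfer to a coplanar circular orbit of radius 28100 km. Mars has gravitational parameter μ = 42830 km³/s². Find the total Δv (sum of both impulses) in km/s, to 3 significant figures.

Transfer-ellipse semi-major axis a_t = (r₁ + r₂)/2 = (4020 + 28100)/2 = 16060 km.
Circular speed at r₁: v₁ = √(μ/r₁) = √(42830/4020) = 3.2641 km/s.
On the transfer ellipse at r₁, v² = μ(2/r − 1/a) gives v_p = √[μ(2/r₁ − 1/a_t)] = 4.3176 km/s.
First burn Δv₁ = |v_p − v₁| = 1.0535 km/s.
Circular speed at r₂: v₂ = √(μ/r₂) = 1.234585 km/s.
Transfer-orbit speed at r₂: v_a = √[μ(2/r₂ − 1/a_t)] = 0.6176766 km/s.
Second burn Δv₂ = |v₂ − v_a| = 0.61691 km/s.
Δv = Δv₁ + Δv₂ = 1.0535 + 0.61691 = 1.670 km/s.

Δv = 1.67 km/s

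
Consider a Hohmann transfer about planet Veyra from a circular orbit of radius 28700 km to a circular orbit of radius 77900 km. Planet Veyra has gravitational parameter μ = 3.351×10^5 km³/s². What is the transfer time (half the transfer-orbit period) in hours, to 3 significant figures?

t = 18.6 hours

The Hohmann ellipse has a_t = (r₁ + r₂)/2 = 53300 km.
Half the transfer-orbit period gives t = π√(a_t³/μ) = 66781 s.
Converting: 66781 s ÷ 3600 s/hour = 18.6 hours.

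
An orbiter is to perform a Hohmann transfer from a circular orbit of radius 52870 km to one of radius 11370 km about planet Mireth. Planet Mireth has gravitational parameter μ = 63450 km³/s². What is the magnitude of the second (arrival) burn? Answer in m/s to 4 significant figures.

The Hohmann ellipse has a_t = (r₁ + r₂)/2 = 32120 km.
On the circular orbit at r = 11370 km, v_c = √(μ/r) = 2.3623 km/s.
Vis-viva on the transfer ellipse at r = 11370 km gives v_t = √[μ(2/r − 1/a_t)] = 3.0308 km/s.
Δv₂ = |v_t − v_c| = |3.0308 − 2.3623| = 0.6685 km/s.

Δv₂ = 668.5 m/s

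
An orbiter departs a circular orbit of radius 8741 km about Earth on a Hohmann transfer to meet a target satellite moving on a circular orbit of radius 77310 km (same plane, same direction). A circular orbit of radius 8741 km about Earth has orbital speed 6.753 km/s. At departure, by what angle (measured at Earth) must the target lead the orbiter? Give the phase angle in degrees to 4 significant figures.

φ = 105.3°

From the circular-orbit relation v² = μ/r at r = 8741 km: μ = v²r = (6.753)² × 8741 = 3.98616×10^5 km³/s².
Semi-major axis of the transfer orbit: a_t = (8741 + 77310)/2 = 43025.5 km.
Transfer time t = π√(a_t³/μ) = 44410 s.
The target's mean motion on its circular orbit is ω₂ = √(μ/r₂³) = 2.937×10^-5 rad/s.
Angle swept by the target during transfer: ω₂·t = 1.3043 rad = 74.73°.
The orbiter traverses 180° on the transfer ellipse, so the target must lead by 180° − 74.73° = 105.3°.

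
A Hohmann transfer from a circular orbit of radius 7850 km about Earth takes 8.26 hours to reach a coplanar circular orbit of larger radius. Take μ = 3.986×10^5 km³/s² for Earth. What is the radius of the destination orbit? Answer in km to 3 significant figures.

r₂ = 58000 km

Transfer time t = 8.26 hours = 29736 s, and t = π√(a_t³/μ).
So a_t = (μ t²/π²)^(1/3) = (3.986×10^5 × (29736)² / π²)^(1/3) = 32931 km.
Since a_t = (r₁ + r₂)/2, r₂ = 2a_t − r₁ = 2×32931 − 7850 = 58012 km.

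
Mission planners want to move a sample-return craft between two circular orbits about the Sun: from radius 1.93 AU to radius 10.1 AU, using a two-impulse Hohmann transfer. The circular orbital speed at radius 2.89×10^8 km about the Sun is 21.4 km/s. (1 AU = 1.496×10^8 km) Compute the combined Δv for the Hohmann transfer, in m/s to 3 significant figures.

Δv = 10400 m/s

From the circular-orbit relation v² = μ/r at r = 2.89×10^8 km: μ = v²r = (21.4)² × 2.89×10^8 = 1.32350×10^11 km³/s².
In km: r₁ = 1.93 × 1.496×10^8 = 2.88728×10^8 km; r₂ = 10.1 × 1.496×10^8 = 1.51096×10^9 km.
The Hohmann ellipse has a_t = (r₁ + r₂)/2 = 8.99844×10^8 km.
At r₁ the circular-orbit speed is v₁ = √(μ/r₁) = 21.410 km/s.
Transfer-orbit speed at r₁ (vis-viva equation): v_p = √[μ(2/r₁ − 1/a_t)] = 27.743 km/s.
First burn Δv₁ = |v_p − v₁| = 6.333 km/s.
Circular speed at r₂: v₂ = √(μ/r₂) = 9.359 km/s.
Transfer-orbit speed at r₂: v_a = √[μ(2/r₂ − 1/a_t)] = 5.301 km/s.
Second burn Δv₂ = |v₂ − v_a| = 4.058 km/s.
Δv = Δv₁ + Δv₂ = 6.333 + 4.058 = 10.39 km/s.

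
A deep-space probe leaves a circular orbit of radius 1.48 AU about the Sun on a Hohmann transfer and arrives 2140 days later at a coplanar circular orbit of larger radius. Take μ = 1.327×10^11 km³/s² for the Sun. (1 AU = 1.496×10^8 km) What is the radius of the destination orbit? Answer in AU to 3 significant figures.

r₂ = 8.84 AU

In km: r₁ = 1.48 × 1.496×10^8 = 2.21408×10^8 km.
Transfer time t = 2140 days = 1.84896×10^8 s, and t = π√(a_t³/μ).
So a_t = (μ t²/π²)^(1/3) = (1.327×10^11 × (1.84896×10^8)² / π²)^(1/3) = 7.7175×10^8 km.
Since a_t = (r₁ + r₂)/2, r₂ = 2a_t − r₁ = 2×7.7175×10^8 − 2.21408×10^8 = 1.322092×10^9 km.
In AU: r₂ = 1.322092×10^9 / 1.496×10^8 = 8.84 AU.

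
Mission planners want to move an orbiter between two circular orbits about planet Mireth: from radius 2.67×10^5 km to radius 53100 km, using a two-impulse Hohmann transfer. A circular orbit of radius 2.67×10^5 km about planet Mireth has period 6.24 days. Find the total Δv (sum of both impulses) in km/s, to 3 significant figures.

From Kepler's third law T² = 4π²r³/μ at r = 2.67×10^5 km, T = 6.24 days = 6.24 × 86400 s = 5.39136×10^5 s: μ = 4π²r³/T² = 2.58522×10^6 km³/s².
The Hohmann ellipse has a_t = (r₁ + r₂)/2 = 1.6005×10^5 km.
Circular speed at r₁: v₁ = √(μ/r₁) = √(2.58522×10^6/2.670×10^5) = 3.1117 km/s.
On the transfer ellipse at r₁, vis-viva gives v_a = √[μ(2/r₁ − 1/a_t)] = 1.7923 km/s.
First burn Δv₁ = |v_a − v₁| = 1.319 km/s.
At r₂, v₂ = √(μ/r₂) = 6.9775 km/s.
Transfer-orbit speed at r₂: v_p = √[μ(2/r₂ − 1/a_t)] = 9.0122 km/s.
Second burn Δv₂ = |v₂ − v_p| = 2.035 km/s.
Δv = Δv₁ + Δv₂ = 1.319 + 2.035 = 3.354 km/s.

Δv = 3.35 km/s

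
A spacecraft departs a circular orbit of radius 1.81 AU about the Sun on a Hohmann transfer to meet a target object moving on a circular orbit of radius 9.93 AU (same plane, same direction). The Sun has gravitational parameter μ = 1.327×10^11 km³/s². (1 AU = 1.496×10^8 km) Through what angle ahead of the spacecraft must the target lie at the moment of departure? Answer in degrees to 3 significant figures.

In km: r₁ = 1.81 × 1.496×10^8 = 2.70776×10^8 km; r₂ = 9.93 × 1.496×10^8 = 1.485528×10^9 km.
Semi-major axis of the transfer orbit: a_t = (2.70776×10^8 + 1.485528×10^9)/2 = 8.78152×10^8 km.
Transfer time t = π√(a_t³/μ) = 2.24424×10^8 s.
The target's mean motion on its circular orbit is ω₂ = √(μ/r₂³) = 6.36230×10^-9 rad/s.
Angle swept by the target during transfer: ω₂·t = 1.4279 rad = 81.81°.
The spacecraft traverses 180° on the transfer ellipse, so the target must lead by 180° − 81.81° = 98.2°.

φ = 98.2°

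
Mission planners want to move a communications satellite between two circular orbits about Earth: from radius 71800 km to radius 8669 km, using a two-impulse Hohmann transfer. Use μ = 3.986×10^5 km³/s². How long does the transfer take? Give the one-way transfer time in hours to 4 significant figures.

Semi-major axis of the transfer orbit: a_t = (71800 + 8669)/2 = 40234.5 km.
Half the transfer-orbit period gives t = π√(a_t³/μ) = 40160 s.
Converting: 40160 s ÷ 3600 s/hour = 11.16 hours.

t = 11.16 hours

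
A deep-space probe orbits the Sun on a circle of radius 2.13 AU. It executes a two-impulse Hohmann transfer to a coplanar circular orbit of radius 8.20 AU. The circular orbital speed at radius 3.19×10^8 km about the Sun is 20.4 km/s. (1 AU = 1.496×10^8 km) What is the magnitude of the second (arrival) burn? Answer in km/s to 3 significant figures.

Δv₂ = 3.72 km/s

From the circular-orbit relation v² = μ/r at r = 3.19×10^8 km: μ = v²r = (20.4)² × 3.19×10^8 = 1.32755×10^11 km³/s².
In km: r₁ = 2.13 × 1.496×10^8 = 3.18648×10^8 km; r₂ = 8.20 × 1.496×10^8 = 1.22672×10^9 km.
Semi-major axis of the transfer orbit: a_t = (3.18648×10^8 + 1.22672×10^9)/2 = 7.72684×10^8 km.
Circular speed at r = 1.22672×10^9 km: v_c = √(μ/r) = 10.4029 km/s.
Transfer-orbit speed at the same r (vis-viva, a = a_t): v_t = √[μ(2/r − 1/a_t)] = 6.68048 km/s.
Δv₂ = |v_t − v_c| = |6.68048 − 10.4029| = 3.722 km/s.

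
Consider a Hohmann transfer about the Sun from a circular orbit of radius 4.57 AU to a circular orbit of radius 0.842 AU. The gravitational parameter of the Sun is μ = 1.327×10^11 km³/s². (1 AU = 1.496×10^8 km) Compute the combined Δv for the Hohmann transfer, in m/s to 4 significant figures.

In km: r₁ = 4.57 × 1.496×10^8 = 6.83672×10^8 km; r₂ = 0.842 × 1.496×10^8 = 1.259632×10^8 km.
Semi-major axis of the transfer orbit: a_t = (6.83672×10^8 + 1.259632×10^8)/2 = 4.048176×10^8 km.
At r₁ the circular-orbit speed is v₁ = √(μ/r₁) = 13.9319 km/s.
On the transfer ellipse at r₁, v² = μ(2/r − 1/a) gives v_a = √[μ(2/r₁ − 1/a_t)] = 7.77148 km/s.
First burn Δv₁ = |v_a − v₁| = 6.160 km/s.
At r₂, v₂ = √(μ/r₂) = 32.457 km/s.
Transfer-orbit speed at r₂: v_p = √[μ(2/r₂ − 1/a_t)] = 42.180 km/s.
Second burn Δv₂ = |v₂ − v_p| = 9.723 km/s.
Δv = Δv₁ + Δv₂ = 6.160 + 9.723 = 15.88 km/s.

Δv = 15880 m/s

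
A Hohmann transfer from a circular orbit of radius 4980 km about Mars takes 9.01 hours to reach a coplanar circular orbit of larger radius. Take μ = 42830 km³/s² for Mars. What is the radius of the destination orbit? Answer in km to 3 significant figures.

Transfer time t = 9.01 hours = 32436 s, and t = π√(a_t³/μ).
So a_t = (μ t²/π²)^(1/3) = (42830 × (32436)² / π²)^(1/3) = 16590 km.
Since a_t = (r₁ + r₂)/2, r₂ = 2a_t − r₁ = 2×16590 − 4980 = 28200 km.

r₂ = 28200 km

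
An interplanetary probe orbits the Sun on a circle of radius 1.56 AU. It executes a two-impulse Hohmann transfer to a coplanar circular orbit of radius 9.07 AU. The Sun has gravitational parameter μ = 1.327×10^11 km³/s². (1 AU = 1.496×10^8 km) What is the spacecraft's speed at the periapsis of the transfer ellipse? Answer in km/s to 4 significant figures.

v = 31.15 km/s

In km: r₁ = 1.56 × 1.496×10^8 = 2.33376×10^8 km; r₂ = 9.07 × 1.496×10^8 = 1.356872×10^9 km.
Transfer-ellipse semi-major axis a_t = (r₁ + r₂)/2 = (2.33376×10^8 + 1.356872×10^9)/2 = 7.95124×10^8 km.
At periapsis, r = 2.33376×10^8 km.
From the vis-viva equation, v = √[μ(2/r − 1/a_t)] = 31.15 km/s.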